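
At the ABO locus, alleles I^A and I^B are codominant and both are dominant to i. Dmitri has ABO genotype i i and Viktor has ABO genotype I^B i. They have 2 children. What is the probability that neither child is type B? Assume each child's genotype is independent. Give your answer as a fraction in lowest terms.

ABO cross i i × I^B i → 1/2 O, 1/2 B.
So P(type B) = 1/2 per child.
P(not type B) = 1/2 for one child; (1/2)^2 = 1/4.

1/4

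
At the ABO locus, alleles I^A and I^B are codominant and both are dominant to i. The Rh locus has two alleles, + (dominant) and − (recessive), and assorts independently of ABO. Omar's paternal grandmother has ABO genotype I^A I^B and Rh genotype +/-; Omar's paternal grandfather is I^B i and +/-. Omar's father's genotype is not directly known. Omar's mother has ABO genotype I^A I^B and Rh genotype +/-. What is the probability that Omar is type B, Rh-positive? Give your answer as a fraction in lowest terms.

9/32

Omar's father's ABO genotype from I^A I^B × I^B i: 1/4 I^A I^B, 1/4 I^A i, 1/4 I^B I^B, 1/4 I^B i.
Crossing each possibility with the mother I^A I^B and summing P(type B): 1/4·1/4 + 1/4·1/4 + 1/4·1/2 + 1/4·1/2 = 3/8.
Similarly for Rh via the father's Rh distribution: P(Rh+) = 3/4.
Independent loci: 3/8 × 3/4 = 9/32.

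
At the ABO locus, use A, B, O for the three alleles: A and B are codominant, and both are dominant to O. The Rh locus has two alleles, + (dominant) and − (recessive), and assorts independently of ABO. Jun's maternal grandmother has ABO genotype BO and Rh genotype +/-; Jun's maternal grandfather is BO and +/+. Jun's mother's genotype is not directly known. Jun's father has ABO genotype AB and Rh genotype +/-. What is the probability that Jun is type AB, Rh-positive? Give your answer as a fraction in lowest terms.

7/32

Jun's mother's ABO genotype from BO × BO: 1/4 BB, 1/2 BO, 1/4 OO.
Crossing each possibility with the father AB and summing P(type AB): 1/4·1/2 + 1/2·1/4 + 1/4·0 = 1/4.
Similarly for Rh via the mother's Rh distribution: P(Rh+) = 7/8.
Independent loci: 1/4 × 7/8 = 7/32.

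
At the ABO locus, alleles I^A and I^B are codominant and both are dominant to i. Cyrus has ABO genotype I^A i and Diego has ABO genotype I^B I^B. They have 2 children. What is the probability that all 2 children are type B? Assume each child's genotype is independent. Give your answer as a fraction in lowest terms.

1/4

ABO cross I^A i × I^B I^B → 1/2 B, 1/2 AB.
So P(type B) = 1/2 per child.
All 2 independent: (1/2)^2 = 1/4.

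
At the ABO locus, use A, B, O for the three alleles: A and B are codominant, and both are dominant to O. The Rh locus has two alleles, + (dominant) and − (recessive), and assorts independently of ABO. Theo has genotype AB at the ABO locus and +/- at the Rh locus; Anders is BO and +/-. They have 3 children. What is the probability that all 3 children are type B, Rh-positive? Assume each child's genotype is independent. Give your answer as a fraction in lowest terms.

ABO cross AB × BO → 1/4 A, 1/2 B, 1/4 AB.
Rh cross +/- × +/- → 3/4 Rh+, 1/4 Rh-; so P(type B, Rh-positive) = 1/2 × 3/4 = 3/8 per child.
All 3 independent: (3/8)^3 = 27/512.

27/512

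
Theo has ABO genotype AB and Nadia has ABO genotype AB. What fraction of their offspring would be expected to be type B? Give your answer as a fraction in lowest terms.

1/4

ABO cross AB × AB → offspring phenotypes: 1/4 A, 1/4 B, 1/2 AB.
So P(type B) = 1/4.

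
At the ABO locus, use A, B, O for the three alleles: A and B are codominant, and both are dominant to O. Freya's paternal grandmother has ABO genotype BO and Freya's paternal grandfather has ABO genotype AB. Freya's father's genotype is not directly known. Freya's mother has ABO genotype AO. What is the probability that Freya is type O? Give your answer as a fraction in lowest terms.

1/8

Freya's father's ABO genotype from BO × AB: 1/4 AB, 1/4 AO, 1/4 BB, 1/4 BO.
Crossing each possibility with the mother AO and summing P(type O): 1/4·0 + 1/4·1/4 + 1/4·0 + 1/4·1/4 = 1/8.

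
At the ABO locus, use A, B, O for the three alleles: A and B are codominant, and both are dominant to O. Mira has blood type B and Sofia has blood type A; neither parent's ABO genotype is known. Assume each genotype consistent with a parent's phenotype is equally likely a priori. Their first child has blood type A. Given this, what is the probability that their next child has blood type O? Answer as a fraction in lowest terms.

Possible genotypes: Mira ∈ {BB, BO}; Sofia ∈ {AA, AO}.
Weight each parental genotype pair by prior × P(type-A child):
  BO × AA: posterior weight 2/3; P(next child type O) = 0.
  BO × AO: posterior weight 1/3; P(next child type O) = 1/4.
Weighted sum = 1/12.

1/12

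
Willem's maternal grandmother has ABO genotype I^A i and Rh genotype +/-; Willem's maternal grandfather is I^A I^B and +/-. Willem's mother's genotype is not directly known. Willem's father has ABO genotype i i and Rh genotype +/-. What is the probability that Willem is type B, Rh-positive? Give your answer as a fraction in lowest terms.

3/16

Willem's mother's ABO genotype from I^A i × I^A I^B: 1/4 I^A I^A, 1/4 I^A I^B, 1/4 I^A i, 1/4 I^B i.
Crossing each possibility with the father i i and summing P(type B): 1/4·0 + 1/4·1/2 + 1/4·0 + 1/4·1/2 = 1/4.
Similarly for Rh via the mother's Rh distribution: P(Rh+) = 3/4.
Independent loci: 1/4 × 3/4 = 3/16.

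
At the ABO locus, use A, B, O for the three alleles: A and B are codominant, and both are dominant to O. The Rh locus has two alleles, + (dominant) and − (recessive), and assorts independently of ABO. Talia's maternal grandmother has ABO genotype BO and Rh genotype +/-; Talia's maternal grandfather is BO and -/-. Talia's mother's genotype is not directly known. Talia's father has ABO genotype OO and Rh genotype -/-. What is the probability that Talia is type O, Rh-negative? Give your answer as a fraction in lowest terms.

Talia's mother's ABO genotype from BO × BO: 1/4 BB, 1/2 BO, 1/4 OO.
Crossing each possibility with the father OO and summing P(type O): 1/4·0 + 1/2·1/2 + 1/4·1 = 1/2.
Similarly for Rh via the mother's Rh distribution: P(Rh-) = 3/4.
Independent loci: 1/2 × 3/4 = 3/8.

3/8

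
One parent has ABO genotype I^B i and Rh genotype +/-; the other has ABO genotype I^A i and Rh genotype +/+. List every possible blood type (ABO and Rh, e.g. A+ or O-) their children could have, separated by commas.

Gametes from I^B i × I^A i give offspring ABO genotypes I^A I^B, I^A i, I^B i, i i, i.e. phenotypes O, A, B, AB.
Rh cross +/- × +/+ → phenotypes Rh+.
Combining independently: O+, A+, B+, AB+.

O+, A+, B+, AB+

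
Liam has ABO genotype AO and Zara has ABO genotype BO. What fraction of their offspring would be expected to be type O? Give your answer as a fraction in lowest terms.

ABO cross AO × BO → offspring phenotypes: 1/4 O, 1/4 A, 1/4 B, 1/4 AB.
So P(type O) = 1/4.

1/4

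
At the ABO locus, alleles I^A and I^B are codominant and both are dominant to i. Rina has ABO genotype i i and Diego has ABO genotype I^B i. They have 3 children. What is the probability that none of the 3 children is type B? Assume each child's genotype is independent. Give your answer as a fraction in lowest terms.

1/8

ABO cross i i × I^B i → 1/2 O, 1/2 B.
So P(type B) = 1/2 per child.
P(not type B) = 1/2 for one child; (1/2)^3 = 1/8.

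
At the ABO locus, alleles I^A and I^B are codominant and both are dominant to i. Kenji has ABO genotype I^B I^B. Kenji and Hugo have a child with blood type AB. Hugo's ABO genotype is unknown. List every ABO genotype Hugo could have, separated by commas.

For each candidate genotype of Hugo, check whether crossing it with I^B I^B can produce every observed child phenotype.
  I^A I^A → possible child types {AB} ✓
  I^A I^B → possible child types {B, AB} ✓
  I^A i → possible child types {B, AB} ✓
  I^B I^B → possible child types {B} ✗
  I^B i → possible child types {B} ✗
  i i → possible child types {B} ✗

I^A I^A, I^A I^B, I^A i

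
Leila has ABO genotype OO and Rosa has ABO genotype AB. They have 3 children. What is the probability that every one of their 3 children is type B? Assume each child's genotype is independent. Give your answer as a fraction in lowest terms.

1/8

ABO cross OO × AB → 1/2 A, 1/2 B.
So P(type B) = 1/2 per child.
All 3 independent: (1/2)^3 = 1/8.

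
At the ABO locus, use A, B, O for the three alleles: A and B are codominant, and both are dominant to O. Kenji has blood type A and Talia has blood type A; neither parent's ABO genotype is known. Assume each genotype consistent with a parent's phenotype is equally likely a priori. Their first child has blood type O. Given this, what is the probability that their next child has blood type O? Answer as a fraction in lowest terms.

1/4

Possible genotypes: Kenji ∈ {AA, AO}; Talia ∈ {AA, AO}.
Weight each parental genotype pair by prior × P(type-O child):
  AO × AO: posterior weight 1; P(next child type O) = 1/4.
Weighted sum = 1/4.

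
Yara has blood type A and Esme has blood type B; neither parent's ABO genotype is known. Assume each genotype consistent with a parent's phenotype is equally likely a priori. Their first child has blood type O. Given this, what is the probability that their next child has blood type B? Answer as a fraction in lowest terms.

Possible genotypes: Yara ∈ {I^A I^A, I^A i}; Esme ∈ {I^B I^B, I^B i}.
Weight each parental genotype pair by prior × P(type-O child):
  I^A i × I^B i: posterior weight 1; P(next child type B) = 1/4.
Weighted sum = 1/4.

1/4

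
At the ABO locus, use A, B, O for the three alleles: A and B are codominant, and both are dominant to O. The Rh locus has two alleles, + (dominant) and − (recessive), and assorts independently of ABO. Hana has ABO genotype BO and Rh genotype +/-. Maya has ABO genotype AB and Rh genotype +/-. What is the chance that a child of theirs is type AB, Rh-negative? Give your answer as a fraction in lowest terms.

1/16

ABO cross BO × AB → offspring phenotypes: 1/4 A, 1/2 B, 1/4 AB.
Rh cross +/- × +/- → 3/4 Rh+, 1/4 Rh-.
Independent loci: P(type AB, Rh-negative) = 1/4 × 1/4 = 1/16.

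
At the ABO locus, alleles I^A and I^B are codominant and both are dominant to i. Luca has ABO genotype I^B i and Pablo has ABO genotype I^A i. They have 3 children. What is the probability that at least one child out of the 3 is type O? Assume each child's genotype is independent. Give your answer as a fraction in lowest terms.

ABO cross I^B i × I^A i → 1/4 O, 1/4 A, 1/4 B, 1/4 AB.
So P(type O) = 1/4 per child.
P(none) = (3/4)^3 = 27/64; P(at least one) = 1 − 27/64 = 37/64.

37/64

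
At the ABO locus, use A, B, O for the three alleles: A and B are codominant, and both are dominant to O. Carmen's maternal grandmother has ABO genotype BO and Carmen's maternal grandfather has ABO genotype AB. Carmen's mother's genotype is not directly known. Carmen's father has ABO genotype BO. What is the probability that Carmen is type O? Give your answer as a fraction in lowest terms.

Carmen's mother's ABO genotype from BO × AB: 1/4 AB, 1/4 AO, 1/4 BB, 1/4 BO.
Crossing each possibility with the father BO and summing P(type O): 1/4·0 + 1/4·1/4 + 1/4·0 + 1/4·1/4 = 1/8.

1/8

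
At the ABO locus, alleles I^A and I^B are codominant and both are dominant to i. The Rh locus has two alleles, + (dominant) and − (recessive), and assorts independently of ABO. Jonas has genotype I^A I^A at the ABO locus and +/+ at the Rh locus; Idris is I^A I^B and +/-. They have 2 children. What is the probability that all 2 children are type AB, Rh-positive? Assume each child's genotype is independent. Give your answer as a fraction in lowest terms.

ABO cross I^A I^A × I^A I^B → 1/2 A, 1/2 AB.
Rh cross +/+ × +/- → 1 Rh+; so P(type AB, Rh-positive) = 1/2 × 1 = 1/2 per child.
All 2 independent: (1/2)^2 = 1/4.

1/4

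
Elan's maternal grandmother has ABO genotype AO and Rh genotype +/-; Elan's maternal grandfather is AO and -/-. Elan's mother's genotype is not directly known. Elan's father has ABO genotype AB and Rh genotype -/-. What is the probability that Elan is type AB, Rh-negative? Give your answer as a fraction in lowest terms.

Elan's mother's ABO genotype from AO × AO: 1/4 AA, 1/2 AO, 1/4 OO.
Crossing each possibility with the father AB and summing P(type AB): 1/4·1/2 + 1/2·1/4 + 1/4·0 = 1/4.
Similarly for Rh via the mother's Rh distribution: P(Rh-) = 3/4.
Independent loci: 1/4 × 3/4 = 3/16.

3/16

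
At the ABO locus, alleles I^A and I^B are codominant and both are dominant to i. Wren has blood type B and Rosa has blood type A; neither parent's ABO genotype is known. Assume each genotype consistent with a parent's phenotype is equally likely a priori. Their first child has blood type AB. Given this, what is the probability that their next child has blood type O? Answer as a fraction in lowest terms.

1/36

Possible genotypes: Wren ∈ {I^B I^B, I^B i}; Rosa ∈ {I^A I^A, I^A i}.
Weight each parental genotype pair by prior × P(type-AB child):
  I^B I^B × I^A I^A: posterior weight 4/9; P(next child type O) = 0.
  I^B I^B × I^A i: posterior weight 2/9; P(next child type O) = 0.
  I^B i × I^A I^A: posterior weight 2/9; P(next child type O) = 0.
  I^B i × I^A i: posterior weight 1/9; P(next child type O) = 1/4.
Weighted sum = 1/36.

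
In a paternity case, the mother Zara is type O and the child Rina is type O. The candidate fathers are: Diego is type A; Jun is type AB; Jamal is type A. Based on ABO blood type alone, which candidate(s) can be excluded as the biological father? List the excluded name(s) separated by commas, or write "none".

A candidate is excluded only if no genotype consistent with his phenotype could produce a type O child with a type O mother.
Jun (type AB): no genotype consistent with that phenotype can produce a type-O child with a type-O mother.

Jun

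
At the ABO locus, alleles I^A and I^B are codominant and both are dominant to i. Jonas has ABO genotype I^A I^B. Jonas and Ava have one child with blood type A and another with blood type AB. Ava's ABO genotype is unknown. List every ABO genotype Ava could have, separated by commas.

I^A I^A, I^A I^B, I^A i, I^B i

For each candidate genotype of Ava, check whether crossing it with I^A I^B can produce every observed child phenotype.
  I^A I^A → possible child types {A, AB} ✓
  I^A I^B → possible child types {A, B, AB} ✓
  I^A i → possible child types {A, B, AB} ✓
  I^B I^B → possible child types {B, AB} ✗
  I^B i → possible child types {A, B, AB} ✓
  i i → possible child types {A, B} ✗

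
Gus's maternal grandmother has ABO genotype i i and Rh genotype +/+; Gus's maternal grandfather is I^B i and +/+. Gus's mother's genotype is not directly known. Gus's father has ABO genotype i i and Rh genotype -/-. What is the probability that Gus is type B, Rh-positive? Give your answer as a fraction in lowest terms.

1/4

Gus's mother's ABO genotype from i i × I^B i: 1/2 I^B i, 1/2 i i.
Crossing each possibility with the father i i and summing P(type B): 1/2·1/2 + 1/2·0 = 1/4.
Similarly for Rh via the mother's Rh distribution: P(Rh+) = 1.
Independent loci: 1/4 × 1 = 1/4.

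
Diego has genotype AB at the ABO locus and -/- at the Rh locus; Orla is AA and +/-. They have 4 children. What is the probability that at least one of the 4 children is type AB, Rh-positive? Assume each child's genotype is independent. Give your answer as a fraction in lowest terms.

175/256

ABO cross AB × AA → 1/2 A, 1/2 AB.
Rh cross -/- × +/- → 1/2 Rh+, 1/2 Rh-; so P(type AB, Rh-positive) = 1/2 × 1/2 = 1/4 per child.
P(none) = (3/4)^4 = 81/256; P(at least one) = 1 − 81/256 = 175/256.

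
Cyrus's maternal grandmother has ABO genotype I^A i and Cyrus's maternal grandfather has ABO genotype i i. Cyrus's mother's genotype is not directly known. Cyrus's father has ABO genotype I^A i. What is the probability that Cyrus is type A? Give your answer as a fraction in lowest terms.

5/8

Cyrus's mother's ABO genotype from I^A i × i i: 1/2 I^A i, 1/2 i i.
Crossing each possibility with the father I^A i and summing P(type A): 1/2·3/4 + 1/2·1/2 = 5/8.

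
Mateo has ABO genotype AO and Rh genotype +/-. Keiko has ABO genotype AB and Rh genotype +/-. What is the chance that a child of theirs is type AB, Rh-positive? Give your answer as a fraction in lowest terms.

ABO cross AO × AB → offspring phenotypes: 1/2 A, 1/4 B, 1/4 AB.
Rh cross +/- × +/- → 3/4 Rh+, 1/4 Rh-.
Independent loci: P(type AB, Rh-positive) = 1/4 × 3/4 = 3/16.

3/16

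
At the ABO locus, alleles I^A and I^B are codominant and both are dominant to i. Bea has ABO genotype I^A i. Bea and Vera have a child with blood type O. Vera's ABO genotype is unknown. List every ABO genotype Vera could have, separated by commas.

For each candidate genotype of Vera, check whether crossing it with I^A i can produce every observed child phenotype.
  I^A I^A → possible child types {A} ✗
  I^A I^B → possible child types {A, B, AB} ✗
  I^A i → possible child types {O, A} ✓
  I^B I^B → possible child types {B, AB} ✗
  I^B i → possible child types {O, A, B, AB} ✓
  i i → possible child types {O, A} ✓

I^A i, I^B i, i i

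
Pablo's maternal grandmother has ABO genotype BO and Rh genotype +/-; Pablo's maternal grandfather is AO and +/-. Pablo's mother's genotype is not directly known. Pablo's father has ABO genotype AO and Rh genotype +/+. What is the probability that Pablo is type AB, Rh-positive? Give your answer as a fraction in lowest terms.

1/8

Pablo's mother's ABO genotype from BO × AO: 1/4 AB, 1/4 AO, 1/4 BO, 1/4 OO.
Crossing each possibility with the father AO and summing P(type AB): 1/4·1/4 + 1/4·0 + 1/4·1/4 + 1/4·0 = 1/8.
Similarly for Rh via the mother's Rh distribution: P(Rh+) = 1.
Independent loci: 1/8 × 1 = 1/8.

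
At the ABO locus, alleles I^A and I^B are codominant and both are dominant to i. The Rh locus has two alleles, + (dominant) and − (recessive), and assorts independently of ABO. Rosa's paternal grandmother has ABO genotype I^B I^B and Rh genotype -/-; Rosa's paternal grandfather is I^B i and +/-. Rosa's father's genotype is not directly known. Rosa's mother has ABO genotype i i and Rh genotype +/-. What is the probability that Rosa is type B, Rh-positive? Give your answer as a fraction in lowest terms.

Rosa's father's ABO genotype from I^B I^B × I^B i: 1/2 I^B I^B, 1/2 I^B i.
Crossing each possibility with the mother i i and summing P(type B): 1/2·1 + 1/2·1/2 = 3/4.
Similarly for Rh via the father's Rh distribution: P(Rh+) = 5/8.
Independent loci: 3/4 × 5/8 = 15/32.

15/32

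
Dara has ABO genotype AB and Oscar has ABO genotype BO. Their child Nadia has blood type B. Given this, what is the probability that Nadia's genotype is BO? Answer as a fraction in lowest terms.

Cross AB × BO → 1/4 AB, 1/4 AO, 1/4 BB, 1/4 BO.
Type-B genotypes among offspring: BB (1/4), BO (1/4); total 1/2.
P(BO | type B) = (1/4) / (1/2) = 1/2.

1/2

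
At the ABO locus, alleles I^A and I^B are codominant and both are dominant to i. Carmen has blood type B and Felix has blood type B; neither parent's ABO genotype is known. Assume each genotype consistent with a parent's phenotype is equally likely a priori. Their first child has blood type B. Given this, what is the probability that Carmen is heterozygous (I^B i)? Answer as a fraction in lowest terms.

Possible genotypes: Carmen ∈ {I^B I^B, I^B i}; Felix ∈ {I^B I^B, I^B i}.
Weight each parental genotype pair by prior × P(type-B child):
  I^B I^B × I^B I^B: posterior weight 4/15.
  I^B I^B × I^B i: posterior weight 4/15.
  I^B i × I^B I^B: posterior weight 4/15.
  I^B i × I^B i: posterior weight 1/5.
Sum the posterior weight over pairs where Carmen is I^B i: 7/15.

7/15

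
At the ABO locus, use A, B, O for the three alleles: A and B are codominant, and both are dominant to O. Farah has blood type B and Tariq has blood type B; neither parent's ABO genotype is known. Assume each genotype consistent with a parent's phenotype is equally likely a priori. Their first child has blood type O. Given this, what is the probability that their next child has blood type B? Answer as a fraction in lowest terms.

Possible genotypes: Farah ∈ {BB, BO}; Tariq ∈ {BB, BO}.
Weight each parental genotype pair by prior × P(type-O child):
  BO × BO: posterior weight 1; P(next child type B) = 3/4.
Weighted sum = 3/4.

3/4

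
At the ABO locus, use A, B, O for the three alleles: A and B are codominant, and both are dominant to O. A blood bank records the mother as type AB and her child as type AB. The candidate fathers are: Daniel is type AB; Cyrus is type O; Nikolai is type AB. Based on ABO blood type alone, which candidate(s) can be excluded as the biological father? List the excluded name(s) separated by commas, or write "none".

A candidate is excluded only if no genotype consistent with his phenotype could produce a type AB child with a type AB mother.
Cyrus (type O): no genotype consistent with that phenotype can produce a type-AB child with a type-AB mother.

Cyrus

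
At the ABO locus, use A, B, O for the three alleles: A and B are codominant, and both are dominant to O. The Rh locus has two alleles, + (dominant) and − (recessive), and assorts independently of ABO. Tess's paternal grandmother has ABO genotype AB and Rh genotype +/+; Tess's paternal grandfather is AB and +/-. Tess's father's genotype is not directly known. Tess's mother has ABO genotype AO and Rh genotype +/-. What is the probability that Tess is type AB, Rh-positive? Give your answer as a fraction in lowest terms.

7/32

Tess's father's ABO genotype from AB × AB: 1/4 AA, 1/2 AB, 1/4 BB.
Crossing each possibility with the mother AO and summing P(type AB): 1/4·0 + 1/2·1/4 + 1/4·1/2 = 1/4.
Similarly for Rh via the father's Rh distribution: P(Rh+) = 7/8.
Independent loci: 1/4 × 7/8 = 7/32.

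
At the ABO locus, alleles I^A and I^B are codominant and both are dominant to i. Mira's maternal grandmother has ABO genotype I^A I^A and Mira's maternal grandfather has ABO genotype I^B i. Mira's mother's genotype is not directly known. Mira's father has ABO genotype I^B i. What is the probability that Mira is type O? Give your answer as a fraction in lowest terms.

1/8

Mira's mother's ABO genotype from I^A I^A × I^B i: 1/2 I^A I^B, 1/2 I^A i.
Crossing each possibility with the father I^B i and summing P(type O): 1/2·0 + 1/2·1/4 = 1/8.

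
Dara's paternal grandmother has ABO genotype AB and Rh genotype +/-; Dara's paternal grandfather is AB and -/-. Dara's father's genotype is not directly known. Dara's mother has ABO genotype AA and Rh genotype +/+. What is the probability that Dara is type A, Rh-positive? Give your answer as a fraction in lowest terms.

Dara's father's ABO genotype from AB × AB: 1/4 AA, 1/2 AB, 1/4 BB.
Crossing each possibility with the mother AA and summing P(type A): 1/4·1 + 1/2·1/2 + 1/4·0 = 1/2.
Similarly for Rh via the father's Rh distribution: P(Rh+) = 1.
Independent loci: 1/2 × 1 = 1/2.

1/2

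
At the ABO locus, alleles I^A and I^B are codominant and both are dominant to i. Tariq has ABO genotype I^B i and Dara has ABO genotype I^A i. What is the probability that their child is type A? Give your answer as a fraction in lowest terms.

ABO cross I^B i × I^A i → offspring phenotypes: 1/4 O, 1/4 A, 1/4 B, 1/4 AB.
So P(type A) = 1/4.

1/4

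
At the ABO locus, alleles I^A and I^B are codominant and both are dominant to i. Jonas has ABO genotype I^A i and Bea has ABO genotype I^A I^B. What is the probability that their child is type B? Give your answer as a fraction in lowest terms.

1/4

ABO cross I^A i × I^A I^B → offspring phenotypes: 1/2 A, 1/4 B, 1/4 AB.
So P(type B) = 1/4.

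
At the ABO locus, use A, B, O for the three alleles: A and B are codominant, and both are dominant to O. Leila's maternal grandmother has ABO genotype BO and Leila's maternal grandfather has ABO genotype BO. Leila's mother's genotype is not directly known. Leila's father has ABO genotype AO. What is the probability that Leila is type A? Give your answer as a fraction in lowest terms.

Leila's mother's ABO genotype from BO × BO: 1/4 BB, 1/2 BO, 1/4 OO.
Crossing each possibility with the father AO and summing P(type A): 1/4·0 + 1/2·1/4 + 1/4·1/2 = 1/4.

1/4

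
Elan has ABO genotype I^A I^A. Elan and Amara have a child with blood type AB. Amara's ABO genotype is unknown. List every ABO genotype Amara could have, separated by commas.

I^A I^B, I^B I^B, I^B i

For each candidate genotype of Amara, check whether crossing it with I^A I^A can produce every observed child phenotype.
  I^A I^A → possible child types {A} ✗
  I^A I^B → possible child types {A, AB} ✓
  I^A i → possible child types {A} ✗
  I^B I^B → possible child types {AB} ✓
  I^B i → possible child types {A, AB} ✓
  i i → possible child types {A} ✗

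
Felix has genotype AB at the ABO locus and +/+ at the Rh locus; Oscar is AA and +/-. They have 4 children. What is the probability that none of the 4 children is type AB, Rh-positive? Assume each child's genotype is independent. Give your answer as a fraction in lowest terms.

ABO cross AB × AA → 1/2 A, 1/2 AB.
Rh cross +/+ × +/- → 1 Rh+; so P(type AB, Rh-positive) = 1/2 × 1 = 1/2 per child.
P(not type AB, Rh-positive) = 1/2 for one child; (1/2)^4 = 1/16.

1/16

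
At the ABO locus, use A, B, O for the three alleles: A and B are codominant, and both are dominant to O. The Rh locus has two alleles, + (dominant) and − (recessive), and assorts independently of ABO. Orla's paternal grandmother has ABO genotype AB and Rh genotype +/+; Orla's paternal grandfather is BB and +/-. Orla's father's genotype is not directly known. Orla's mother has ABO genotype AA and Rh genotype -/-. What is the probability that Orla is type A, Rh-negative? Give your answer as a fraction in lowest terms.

1/16

Orla's father's ABO genotype from AB × BB: 1/2 AB, 1/2 BB.
Crossing each possibility with the mother AA and summing P(type A): 1/2·1/2 + 1/2·0 = 1/4.
Similarly for Rh via the father's Rh distribution: P(Rh-) = 1/4.
Independent loci: 1/4 × 1/4 = 1/16.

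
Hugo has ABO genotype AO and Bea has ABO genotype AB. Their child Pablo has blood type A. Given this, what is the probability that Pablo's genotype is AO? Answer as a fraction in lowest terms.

1/2

Cross AO × AB → 1/4 AA, 1/4 AB, 1/4 AO, 1/4 BO.
Type-A genotypes among offspring: AA (1/4), AO (1/4); total 1/2.
P(AO | type A) = (1/4) / (1/2) = 1/2.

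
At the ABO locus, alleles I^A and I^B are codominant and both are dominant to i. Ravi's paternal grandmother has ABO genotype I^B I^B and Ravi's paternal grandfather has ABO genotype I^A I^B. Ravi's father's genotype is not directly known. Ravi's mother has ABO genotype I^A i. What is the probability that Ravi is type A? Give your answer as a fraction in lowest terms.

1/4

Ravi's father's ABO genotype from I^B I^B × I^A I^B: 1/2 I^A I^B, 1/2 I^B I^B.
Crossing each possibility with the mother I^A i and summing P(type A): 1/2·1/2 + 1/2·0 = 1/4.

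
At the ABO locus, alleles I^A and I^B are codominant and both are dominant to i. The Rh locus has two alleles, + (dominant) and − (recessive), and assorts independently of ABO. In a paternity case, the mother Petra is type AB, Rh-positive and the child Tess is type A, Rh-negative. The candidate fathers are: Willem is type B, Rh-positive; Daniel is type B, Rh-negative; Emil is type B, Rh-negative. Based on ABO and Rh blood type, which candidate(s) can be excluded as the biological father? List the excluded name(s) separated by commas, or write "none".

none

A candidate is excluded only if no genotype consistent with his phenotype could produce a type A, Rh-negative child with a type AB, Rh-positive mother.
Every candidate has at least one consistent genotype combination, so none can be excluded.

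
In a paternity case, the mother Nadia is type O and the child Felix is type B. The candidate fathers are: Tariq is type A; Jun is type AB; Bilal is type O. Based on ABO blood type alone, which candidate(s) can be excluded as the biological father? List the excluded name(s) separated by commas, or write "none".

A candidate is excluded only if no genotype consistent with his phenotype could produce a type B child with a type O mother.
Tariq (type A): no genotype consistent with that phenotype can produce a type-B child with a type-O mother.
Bilal (type O): no genotype consistent with that phenotype can produce a type-B child with a type-O mother.

Tariq, Bilal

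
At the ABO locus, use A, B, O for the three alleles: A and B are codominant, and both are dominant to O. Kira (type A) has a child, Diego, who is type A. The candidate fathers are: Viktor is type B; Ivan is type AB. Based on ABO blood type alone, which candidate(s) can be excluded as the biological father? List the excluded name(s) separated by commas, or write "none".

A candidate is excluded only if no genotype consistent with his phenotype could produce a type A child with a type A mother.
Every candidate has at least one consistent genotype combination, so none can be excluded.

none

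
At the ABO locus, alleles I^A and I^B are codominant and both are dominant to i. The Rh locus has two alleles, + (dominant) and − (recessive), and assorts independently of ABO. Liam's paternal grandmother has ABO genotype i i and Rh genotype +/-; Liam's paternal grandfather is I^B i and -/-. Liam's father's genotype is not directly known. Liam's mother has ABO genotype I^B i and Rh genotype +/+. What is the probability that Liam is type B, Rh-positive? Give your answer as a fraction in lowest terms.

5/8

Liam's father's ABO genotype from i i × I^B i: 1/2 I^B i, 1/2 i i.
Crossing each possibility with the mother I^B i and summing P(type B): 1/2·3/4 + 1/2·1/2 = 5/8.
Similarly for Rh via the father's Rh distribution: P(Rh+) = 1.
Independent loci: 5/8 × 1 = 5/8.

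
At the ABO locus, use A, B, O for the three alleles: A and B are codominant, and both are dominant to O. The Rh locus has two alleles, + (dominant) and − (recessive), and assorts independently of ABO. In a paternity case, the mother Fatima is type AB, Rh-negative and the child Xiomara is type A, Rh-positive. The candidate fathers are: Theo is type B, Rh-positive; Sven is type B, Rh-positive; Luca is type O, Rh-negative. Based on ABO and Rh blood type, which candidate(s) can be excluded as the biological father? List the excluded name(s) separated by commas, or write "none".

Luca

A candidate is excluded only if no genotype consistent with his phenotype could produce a type A, Rh-positive child with a type AB, Rh-negative mother.
Luca (type O, Rh-): no genotype consistent with that phenotype can produce a type-A Rh+ child with a type-AB mother.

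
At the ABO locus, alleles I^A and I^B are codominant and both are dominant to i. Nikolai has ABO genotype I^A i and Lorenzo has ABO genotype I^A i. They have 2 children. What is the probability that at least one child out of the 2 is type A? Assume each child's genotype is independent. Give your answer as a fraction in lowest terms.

15/16

ABO cross I^A i × I^A i → 1/4 O, 3/4 A.
So P(type A) = 3/4 per child.
P(none) = (1/4)^2 = 1/16; P(at least one) = 1 − 1/16 = 15/16.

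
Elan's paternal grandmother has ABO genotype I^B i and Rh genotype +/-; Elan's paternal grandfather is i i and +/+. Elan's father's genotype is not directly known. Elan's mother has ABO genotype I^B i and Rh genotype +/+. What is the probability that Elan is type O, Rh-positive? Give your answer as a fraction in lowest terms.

3/8

Elan's father's ABO genotype from I^B i × i i: 1/2 I^B i, 1/2 i i.
Crossing each possibility with the mother I^B i and summing P(type O): 1/2·1/4 + 1/2·1/2 = 3/8.
Similarly for Rh via the father's Rh distribution: P(Rh+) = 1.
Independent loci: 3/8 × 1 = 3/8.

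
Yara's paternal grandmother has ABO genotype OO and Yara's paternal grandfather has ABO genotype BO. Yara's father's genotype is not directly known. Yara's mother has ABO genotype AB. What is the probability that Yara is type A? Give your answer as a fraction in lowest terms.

Yara's father's ABO genotype from OO × BO: 1/2 BO, 1/2 OO.
Crossing each possibility with the mother AB and summing P(type A): 1/2·1/4 + 1/2·1/2 = 3/8.

3/8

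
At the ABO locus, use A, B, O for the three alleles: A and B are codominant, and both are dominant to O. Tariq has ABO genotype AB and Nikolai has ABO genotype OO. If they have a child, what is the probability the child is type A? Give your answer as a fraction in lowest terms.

ABO cross AB × OO → offspring phenotypes: 1/2 A, 1/2 B.
So P(type A) = 1/2.

1/2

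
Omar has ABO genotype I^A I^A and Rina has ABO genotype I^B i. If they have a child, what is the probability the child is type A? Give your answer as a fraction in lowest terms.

1/2

ABO cross I^A I^A × I^B i → offspring phenotypes: 1/2 A, 1/2 AB.
So P(type A) = 1/2.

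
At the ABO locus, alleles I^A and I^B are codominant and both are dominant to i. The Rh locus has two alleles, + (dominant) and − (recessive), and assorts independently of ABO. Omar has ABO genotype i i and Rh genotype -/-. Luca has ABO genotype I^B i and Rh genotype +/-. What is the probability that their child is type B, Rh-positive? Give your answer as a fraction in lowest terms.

ABO cross i i × I^B i → offspring phenotypes: 1/2 O, 1/2 B.
Rh cross -/- × +/- → 1/2 Rh+, 1/2 Rh-.
Independent loci: P(type B, Rh-positive) = 1/2 × 1/2 = 1/4.

1/4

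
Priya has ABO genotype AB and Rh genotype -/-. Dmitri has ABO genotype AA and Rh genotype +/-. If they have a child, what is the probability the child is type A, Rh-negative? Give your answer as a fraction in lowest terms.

1/4

ABO cross AB × AA → offspring phenotypes: 1/2 A, 1/2 AB.
Rh cross -/- × +/- → 1/2 Rh+, 1/2 Rh-.
Independent loci: P(type A, Rh-negative) = 1/2 × 1/2 = 1/4.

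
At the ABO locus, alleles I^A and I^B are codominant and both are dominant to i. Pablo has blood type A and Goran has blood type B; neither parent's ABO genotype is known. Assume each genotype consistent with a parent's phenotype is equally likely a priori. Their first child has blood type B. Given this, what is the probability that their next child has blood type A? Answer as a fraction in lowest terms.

1/12

Possible genotypes: Pablo ∈ {I^A I^A, I^A i}; Goran ∈ {I^B I^B, I^B i}.
Weight each parental genotype pair by prior × P(type-B child):
  I^A i × I^B I^B: posterior weight 2/3; P(next child type A) = 0.
  I^A i × I^B i: posterior weight 1/3; P(next child type A) = 1/4.
Weighted sum = 1/12.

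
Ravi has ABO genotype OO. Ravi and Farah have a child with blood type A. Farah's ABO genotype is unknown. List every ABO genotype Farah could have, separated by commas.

AA, AB, AO

For each candidate genotype of Farah, check whether crossing it with OO can produce every observed child phenotype.
  AA → possible child types {A} ✓
  AB → possible child types {A, B} ✓
  AO → possible child types {O, A} ✓
  BB → possible child types {B} ✗
  BO → possible child types {O, B} ✗
  OO → possible child types {O} ✗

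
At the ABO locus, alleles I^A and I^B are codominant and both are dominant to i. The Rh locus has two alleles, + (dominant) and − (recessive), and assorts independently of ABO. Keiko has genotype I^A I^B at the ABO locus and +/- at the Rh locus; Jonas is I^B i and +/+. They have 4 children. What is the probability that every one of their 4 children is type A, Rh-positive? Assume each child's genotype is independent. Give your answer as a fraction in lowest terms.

1/256

ABO cross I^A I^B × I^B i → 1/4 A, 1/2 B, 1/4 AB.
Rh cross +/- × +/+ → 1 Rh+; so P(type A, Rh-positive) = 1/4 × 1 = 1/4 per child.
All 4 independent: (1/4)^4 = 1/256.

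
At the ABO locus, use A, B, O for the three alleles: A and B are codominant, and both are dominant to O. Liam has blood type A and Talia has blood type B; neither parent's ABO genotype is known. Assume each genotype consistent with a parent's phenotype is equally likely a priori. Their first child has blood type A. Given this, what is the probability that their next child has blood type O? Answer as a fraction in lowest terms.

Possible genotypes: Liam ∈ {AA, AO}; Talia ∈ {BB, BO}.
Weight each parental genotype pair by prior × P(type-A child):
  AA × BO: posterior weight 2/3; P(next child type O) = 0.
  AO × BO: posterior weight 1/3; P(next child type O) = 1/4.
Weighted sum = 1/12.

1/12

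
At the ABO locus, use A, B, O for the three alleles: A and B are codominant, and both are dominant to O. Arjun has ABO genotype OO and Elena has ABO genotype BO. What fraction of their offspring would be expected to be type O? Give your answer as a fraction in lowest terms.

1/2

ABO cross OO × BO → offspring phenotypes: 1/2 O, 1/2 B.
So P(type O) = 1/2.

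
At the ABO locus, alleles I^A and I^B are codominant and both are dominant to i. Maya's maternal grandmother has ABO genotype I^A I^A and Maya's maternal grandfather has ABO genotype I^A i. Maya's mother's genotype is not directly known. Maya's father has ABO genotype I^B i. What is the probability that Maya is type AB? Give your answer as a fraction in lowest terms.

3/8

Maya's mother's ABO genotype from I^A I^A × I^A i: 1/2 I^A I^A, 1/2 I^A i.
Crossing each possibility with the father I^B i and summing P(type AB): 1/2·1/2 + 1/2·1/4 = 3/8.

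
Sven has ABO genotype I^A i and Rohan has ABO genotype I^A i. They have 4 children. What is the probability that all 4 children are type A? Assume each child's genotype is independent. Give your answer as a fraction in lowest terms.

81/256

ABO cross I^A i × I^A i → 1/4 O, 3/4 A.
So P(type A) = 3/4 per child.
All 4 independent: (3/4)^4 = 81/256.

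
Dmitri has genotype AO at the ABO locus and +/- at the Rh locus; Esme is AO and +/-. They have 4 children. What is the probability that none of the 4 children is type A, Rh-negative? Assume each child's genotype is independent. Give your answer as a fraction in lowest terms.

28561/65536

ABO cross AO × AO → 1/4 O, 3/4 A.
Rh cross +/- × +/- → 3/4 Rh+, 1/4 Rh-; so P(type A, Rh-negative) = 3/4 × 1/4 = 3/16 per child.
P(not type A, Rh-negative) = 13/16 for one child; (13/16)^4 = 28561/65536.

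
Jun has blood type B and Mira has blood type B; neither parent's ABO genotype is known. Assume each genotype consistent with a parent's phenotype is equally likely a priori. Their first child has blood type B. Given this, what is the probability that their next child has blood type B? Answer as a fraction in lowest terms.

19/20

Possible genotypes: Jun ∈ {I^B I^B, I^B i}; Mira ∈ {I^B I^B, I^B i}.
Weight each parental genotype pair by prior × P(type-B child):
  I^B I^B × I^B I^B: posterior weight 4/15; P(next child type B) = 1.
  I^B I^B × I^B i: posterior weight 4/15; P(next child type B) = 1.
  I^B i × I^B I^B: posterior weight 4/15; P(next child type B) = 1.
  I^B i × I^B i: posterior weight 1/5; P(next child type B) = 3/4.
Weighted sum = 19/20.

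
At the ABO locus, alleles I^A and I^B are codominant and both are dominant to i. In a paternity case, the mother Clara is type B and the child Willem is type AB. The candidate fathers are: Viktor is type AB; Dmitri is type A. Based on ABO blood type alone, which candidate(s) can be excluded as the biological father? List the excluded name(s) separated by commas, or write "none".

none

A candidate is excluded only if no genotype consistent with his phenotype could produce a type AB child with a type B mother.
Every candidate has at least one consistent genotype combination, so none can be excluded.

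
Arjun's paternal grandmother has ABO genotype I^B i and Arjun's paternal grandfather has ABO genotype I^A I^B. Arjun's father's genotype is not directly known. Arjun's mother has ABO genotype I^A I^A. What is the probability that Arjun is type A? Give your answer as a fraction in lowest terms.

Arjun's father's ABO genotype from I^B i × I^A I^B: 1/4 I^A I^B, 1/4 I^A i, 1/4 I^B I^B, 1/4 I^B i.
Crossing each possibility with the mother I^A I^A and summing P(type A): 1/4·1/2 + 1/4·1 + 1/4·0 + 1/4·1/2 = 1/2.

1/2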